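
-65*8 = -520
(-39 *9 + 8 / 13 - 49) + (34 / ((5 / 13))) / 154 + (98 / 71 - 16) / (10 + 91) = -398.96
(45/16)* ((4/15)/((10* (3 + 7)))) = 3/400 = 0.01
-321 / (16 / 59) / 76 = -18939 / 1216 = -15.57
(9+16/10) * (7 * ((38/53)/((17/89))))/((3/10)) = 47348/51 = 928.39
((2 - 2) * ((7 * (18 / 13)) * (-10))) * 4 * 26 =0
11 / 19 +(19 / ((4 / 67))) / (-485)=-2847 / 36860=-0.08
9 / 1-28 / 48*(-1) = 115 / 12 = 9.58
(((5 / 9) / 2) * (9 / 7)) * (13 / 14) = 65 / 196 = 0.33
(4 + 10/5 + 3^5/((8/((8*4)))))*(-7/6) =-1141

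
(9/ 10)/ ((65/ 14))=63/ 325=0.19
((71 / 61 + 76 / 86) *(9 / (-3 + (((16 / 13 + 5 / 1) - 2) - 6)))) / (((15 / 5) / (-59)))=12358671 / 162626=75.99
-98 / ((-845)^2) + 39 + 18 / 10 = 40.80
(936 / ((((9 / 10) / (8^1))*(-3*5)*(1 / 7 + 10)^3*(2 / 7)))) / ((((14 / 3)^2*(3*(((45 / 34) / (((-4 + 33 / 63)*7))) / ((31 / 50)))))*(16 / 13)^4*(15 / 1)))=699916637147 / 74216424960000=0.01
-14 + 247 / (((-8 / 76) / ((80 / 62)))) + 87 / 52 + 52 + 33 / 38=-2987.20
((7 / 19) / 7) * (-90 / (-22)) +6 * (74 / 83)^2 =7176909 / 1439801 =4.98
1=1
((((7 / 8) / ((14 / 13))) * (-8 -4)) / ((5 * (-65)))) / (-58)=-3 / 5800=-0.00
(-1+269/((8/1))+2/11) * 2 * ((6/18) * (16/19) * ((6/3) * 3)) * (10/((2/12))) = 1385760/209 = 6630.43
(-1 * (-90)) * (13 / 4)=585 / 2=292.50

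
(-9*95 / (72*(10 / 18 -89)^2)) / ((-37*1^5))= 7695 / 187550336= 0.00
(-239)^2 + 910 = 58031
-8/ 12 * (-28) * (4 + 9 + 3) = 896/ 3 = 298.67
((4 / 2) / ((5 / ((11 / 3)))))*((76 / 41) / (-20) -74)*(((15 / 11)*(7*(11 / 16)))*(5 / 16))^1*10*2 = -5847765 / 1312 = -4457.14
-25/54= -0.46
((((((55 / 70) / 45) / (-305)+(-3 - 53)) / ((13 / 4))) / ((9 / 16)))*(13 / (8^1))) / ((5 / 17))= -731707948 / 4323375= -169.24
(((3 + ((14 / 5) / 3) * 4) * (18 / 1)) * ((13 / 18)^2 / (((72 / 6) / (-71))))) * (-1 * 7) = 8483293 / 3240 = 2618.30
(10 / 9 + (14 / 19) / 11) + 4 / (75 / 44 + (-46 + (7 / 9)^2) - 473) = 4053915224 / 3463833285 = 1.17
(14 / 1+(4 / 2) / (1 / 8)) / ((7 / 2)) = 60 / 7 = 8.57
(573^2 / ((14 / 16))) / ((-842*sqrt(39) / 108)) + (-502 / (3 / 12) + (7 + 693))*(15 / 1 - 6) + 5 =-11767 - 47279376*sqrt(39) / 38311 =-19473.91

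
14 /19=0.74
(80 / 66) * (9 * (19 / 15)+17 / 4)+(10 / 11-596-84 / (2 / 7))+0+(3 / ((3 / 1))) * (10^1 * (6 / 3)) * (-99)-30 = -95044 / 33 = -2880.12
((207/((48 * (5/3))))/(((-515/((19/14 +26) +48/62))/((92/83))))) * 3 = -174381147/371026600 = -0.47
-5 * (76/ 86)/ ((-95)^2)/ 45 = -2/ 183825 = -0.00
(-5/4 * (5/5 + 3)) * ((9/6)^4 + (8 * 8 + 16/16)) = -5605/16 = -350.31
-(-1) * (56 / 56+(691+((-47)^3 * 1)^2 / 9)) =10779221557 / 9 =1197691284.11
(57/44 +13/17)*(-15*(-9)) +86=272363/748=364.12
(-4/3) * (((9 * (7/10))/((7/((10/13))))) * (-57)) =684/13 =52.62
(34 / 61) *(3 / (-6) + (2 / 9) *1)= -85 / 549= -0.15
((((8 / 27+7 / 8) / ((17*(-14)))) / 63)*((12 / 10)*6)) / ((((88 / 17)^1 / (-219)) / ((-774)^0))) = 1679 / 70560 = 0.02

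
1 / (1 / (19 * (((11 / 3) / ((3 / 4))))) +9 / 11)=76 / 63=1.21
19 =19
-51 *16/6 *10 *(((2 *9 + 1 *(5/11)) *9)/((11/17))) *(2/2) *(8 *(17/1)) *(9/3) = -17234017920/121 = -142429900.17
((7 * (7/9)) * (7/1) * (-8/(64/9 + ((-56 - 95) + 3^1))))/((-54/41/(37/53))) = -520331/453627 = -1.15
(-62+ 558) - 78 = 418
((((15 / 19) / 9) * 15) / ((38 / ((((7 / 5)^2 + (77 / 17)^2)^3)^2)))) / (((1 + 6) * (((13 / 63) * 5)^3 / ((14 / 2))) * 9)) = 254706863511796145506120672211806944 / 564071778472847113082275390625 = 451550.45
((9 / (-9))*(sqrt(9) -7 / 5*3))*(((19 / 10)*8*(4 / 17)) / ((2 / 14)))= 12768 / 425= 30.04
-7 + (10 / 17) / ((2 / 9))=-74 / 17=-4.35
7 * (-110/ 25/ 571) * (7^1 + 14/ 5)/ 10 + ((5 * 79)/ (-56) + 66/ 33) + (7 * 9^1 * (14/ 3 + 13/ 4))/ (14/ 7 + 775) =-660256531/ 147889000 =-4.46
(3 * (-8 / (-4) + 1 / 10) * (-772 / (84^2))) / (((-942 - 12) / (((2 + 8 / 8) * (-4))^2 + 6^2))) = 193 / 1484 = 0.13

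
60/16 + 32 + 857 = 892.75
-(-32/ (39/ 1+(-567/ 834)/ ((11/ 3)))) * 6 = 195712/ 39565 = 4.95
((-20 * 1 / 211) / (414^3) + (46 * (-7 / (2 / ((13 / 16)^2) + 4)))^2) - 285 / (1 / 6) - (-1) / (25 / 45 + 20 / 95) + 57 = 52986121508675393 / 118661586071292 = 446.53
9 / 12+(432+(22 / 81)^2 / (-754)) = 4281622339 / 9893988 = 432.75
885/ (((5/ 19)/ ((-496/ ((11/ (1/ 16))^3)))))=-104253/ 340736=-0.31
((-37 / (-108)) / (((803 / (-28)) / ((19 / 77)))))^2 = 494209 / 56877957081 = 0.00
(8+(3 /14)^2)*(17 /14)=26809 /2744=9.77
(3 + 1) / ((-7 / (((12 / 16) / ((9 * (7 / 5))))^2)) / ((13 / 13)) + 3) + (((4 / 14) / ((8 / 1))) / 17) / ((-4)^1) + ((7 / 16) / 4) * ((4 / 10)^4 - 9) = -0.98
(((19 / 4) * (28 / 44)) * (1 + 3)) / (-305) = -133 / 3355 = -0.04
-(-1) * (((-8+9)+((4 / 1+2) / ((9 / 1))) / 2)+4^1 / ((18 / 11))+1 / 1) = 43 / 9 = 4.78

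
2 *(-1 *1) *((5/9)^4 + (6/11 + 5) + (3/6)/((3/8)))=-1006648/72171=-13.95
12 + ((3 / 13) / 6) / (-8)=2495 / 208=12.00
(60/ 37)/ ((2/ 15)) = 450/ 37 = 12.16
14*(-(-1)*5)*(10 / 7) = 100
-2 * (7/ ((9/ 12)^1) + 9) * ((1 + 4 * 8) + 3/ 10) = -1221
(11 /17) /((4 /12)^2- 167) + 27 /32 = 0.84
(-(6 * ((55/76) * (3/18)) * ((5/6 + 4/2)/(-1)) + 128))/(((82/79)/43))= -195099901/37392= -5217.69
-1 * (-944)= 944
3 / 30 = 1 / 10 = 0.10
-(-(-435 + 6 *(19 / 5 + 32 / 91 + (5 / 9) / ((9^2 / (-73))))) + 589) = -1002.09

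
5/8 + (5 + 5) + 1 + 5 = 16.62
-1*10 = -10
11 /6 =1.83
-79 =-79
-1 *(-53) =53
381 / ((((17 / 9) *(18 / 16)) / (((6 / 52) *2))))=9144 / 221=41.38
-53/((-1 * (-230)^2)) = 53/52900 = 0.00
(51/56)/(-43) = -51/2408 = -0.02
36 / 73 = 0.49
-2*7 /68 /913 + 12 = 372497 /31042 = 12.00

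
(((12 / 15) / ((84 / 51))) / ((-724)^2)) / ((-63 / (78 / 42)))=-221 / 8090656560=-0.00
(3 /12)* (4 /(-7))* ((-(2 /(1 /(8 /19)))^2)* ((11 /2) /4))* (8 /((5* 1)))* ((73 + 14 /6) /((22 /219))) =2111744 /12635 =167.13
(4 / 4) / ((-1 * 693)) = -1 / 693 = -0.00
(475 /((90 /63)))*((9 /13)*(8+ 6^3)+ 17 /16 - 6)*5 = 103836425 /416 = 249606.79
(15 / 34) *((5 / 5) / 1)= 0.44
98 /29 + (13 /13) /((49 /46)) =6136 /1421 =4.32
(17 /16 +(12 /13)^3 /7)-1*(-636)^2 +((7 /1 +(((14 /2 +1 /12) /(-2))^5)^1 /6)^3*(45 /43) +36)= -8550646839144252032502078431281187 /8012654559527626132131151872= -1067142.83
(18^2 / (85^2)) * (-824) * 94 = -25095744 / 7225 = -3473.46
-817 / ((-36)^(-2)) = -1058832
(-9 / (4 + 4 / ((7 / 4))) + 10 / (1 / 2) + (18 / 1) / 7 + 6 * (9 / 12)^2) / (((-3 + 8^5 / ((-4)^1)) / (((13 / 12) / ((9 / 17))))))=-3337321 / 545196960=-0.01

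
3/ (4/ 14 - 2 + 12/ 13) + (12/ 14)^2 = -3595/ 1176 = -3.06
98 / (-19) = -98 / 19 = -5.16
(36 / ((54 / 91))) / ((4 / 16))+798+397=4313 / 3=1437.67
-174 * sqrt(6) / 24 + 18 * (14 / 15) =84 / 5 - 29 * sqrt(6) / 4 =-0.96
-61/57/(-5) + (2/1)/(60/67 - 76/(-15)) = 469181/853860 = 0.55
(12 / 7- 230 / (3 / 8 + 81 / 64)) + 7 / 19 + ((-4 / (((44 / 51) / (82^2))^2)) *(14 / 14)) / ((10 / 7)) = -41056040499071 / 241395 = -170078255.55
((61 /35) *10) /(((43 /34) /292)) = 1211216 /301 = 4023.97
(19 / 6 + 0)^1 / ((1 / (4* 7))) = 266 / 3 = 88.67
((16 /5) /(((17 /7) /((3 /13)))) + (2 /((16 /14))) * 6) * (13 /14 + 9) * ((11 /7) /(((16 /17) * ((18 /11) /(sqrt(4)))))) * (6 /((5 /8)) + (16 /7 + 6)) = 1995187513 /509600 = 3915.20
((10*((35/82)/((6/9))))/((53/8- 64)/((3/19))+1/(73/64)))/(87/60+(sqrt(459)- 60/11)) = -3179880000*sqrt(51)/26583859953043- 4244658000/26583859953043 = -0.00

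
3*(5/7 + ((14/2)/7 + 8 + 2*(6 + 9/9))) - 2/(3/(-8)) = 1606/21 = 76.48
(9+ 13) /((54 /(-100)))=-1100 /27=-40.74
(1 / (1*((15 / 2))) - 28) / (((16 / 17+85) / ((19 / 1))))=-6.16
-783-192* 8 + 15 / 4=-9261 / 4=-2315.25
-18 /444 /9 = -1 /222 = -0.00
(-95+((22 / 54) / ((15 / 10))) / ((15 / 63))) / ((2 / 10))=-12671 / 27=-469.30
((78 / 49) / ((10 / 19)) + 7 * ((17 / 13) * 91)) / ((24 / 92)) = 2355499 / 735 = 3204.76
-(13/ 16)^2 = -0.66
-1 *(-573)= 573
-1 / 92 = -0.01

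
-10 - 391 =-401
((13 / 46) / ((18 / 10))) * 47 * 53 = 391.10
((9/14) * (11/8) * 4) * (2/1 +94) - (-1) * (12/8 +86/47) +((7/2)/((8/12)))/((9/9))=457979/1316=348.01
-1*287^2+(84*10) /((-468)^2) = -751699459 /9126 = -82369.00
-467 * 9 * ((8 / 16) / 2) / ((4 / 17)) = -71451 / 16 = -4465.69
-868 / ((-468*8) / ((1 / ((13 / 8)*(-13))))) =-217 / 19773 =-0.01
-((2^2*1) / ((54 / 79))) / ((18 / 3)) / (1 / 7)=-553 / 81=-6.83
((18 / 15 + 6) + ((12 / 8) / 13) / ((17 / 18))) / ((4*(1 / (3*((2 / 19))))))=24273 / 41990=0.58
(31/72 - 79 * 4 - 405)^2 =2691638161/5184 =519220.32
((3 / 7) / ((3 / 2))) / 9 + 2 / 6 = 23 / 63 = 0.37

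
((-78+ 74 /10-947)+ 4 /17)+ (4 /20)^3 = -2161883 /2125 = -1017.36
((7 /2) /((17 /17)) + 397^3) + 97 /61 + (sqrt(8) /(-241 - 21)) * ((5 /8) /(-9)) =5 * sqrt(2) /9432 + 7633634927 /122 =62570778.09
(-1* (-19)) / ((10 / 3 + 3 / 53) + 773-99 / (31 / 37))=0.03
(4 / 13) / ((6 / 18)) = 12 / 13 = 0.92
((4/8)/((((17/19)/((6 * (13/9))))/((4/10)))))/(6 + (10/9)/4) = 2964/9605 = 0.31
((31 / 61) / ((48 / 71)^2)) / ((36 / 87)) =4531859 / 1686528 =2.69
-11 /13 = -0.85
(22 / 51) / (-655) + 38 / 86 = 633749 / 1436415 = 0.44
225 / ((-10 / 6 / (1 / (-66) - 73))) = 216855 / 22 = 9857.05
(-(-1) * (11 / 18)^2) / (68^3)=121 / 101875968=0.00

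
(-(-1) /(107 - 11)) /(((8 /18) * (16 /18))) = 27 /1024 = 0.03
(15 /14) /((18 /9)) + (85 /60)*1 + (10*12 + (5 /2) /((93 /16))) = 26557 /217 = 122.38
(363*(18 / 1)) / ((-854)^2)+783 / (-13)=-285484743 / 4740554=-60.22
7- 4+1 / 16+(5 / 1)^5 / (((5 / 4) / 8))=320049 / 16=20003.06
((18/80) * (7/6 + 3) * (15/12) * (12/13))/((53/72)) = 2025/1378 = 1.47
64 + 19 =83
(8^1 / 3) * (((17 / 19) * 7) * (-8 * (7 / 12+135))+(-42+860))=-2724800 / 171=-15934.50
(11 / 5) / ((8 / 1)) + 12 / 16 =41 / 40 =1.02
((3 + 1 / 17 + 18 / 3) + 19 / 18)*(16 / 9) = 24760 / 1377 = 17.98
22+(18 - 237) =-197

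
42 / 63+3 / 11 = 31 / 33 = 0.94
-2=-2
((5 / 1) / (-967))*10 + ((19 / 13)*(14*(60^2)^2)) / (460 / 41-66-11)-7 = -45559240333653 / 11301329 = -4031317.05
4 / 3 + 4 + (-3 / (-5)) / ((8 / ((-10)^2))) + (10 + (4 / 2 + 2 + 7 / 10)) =413 / 15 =27.53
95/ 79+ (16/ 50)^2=64431/ 49375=1.30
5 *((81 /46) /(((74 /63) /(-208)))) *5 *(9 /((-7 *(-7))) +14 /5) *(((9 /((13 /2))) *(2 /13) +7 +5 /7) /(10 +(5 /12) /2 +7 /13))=-2398812874560 /139816747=-17156.84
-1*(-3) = 3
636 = 636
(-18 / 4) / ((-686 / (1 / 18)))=1 / 2744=0.00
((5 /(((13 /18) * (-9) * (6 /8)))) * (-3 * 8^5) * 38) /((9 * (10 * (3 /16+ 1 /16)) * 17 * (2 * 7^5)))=9961472 /33429123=0.30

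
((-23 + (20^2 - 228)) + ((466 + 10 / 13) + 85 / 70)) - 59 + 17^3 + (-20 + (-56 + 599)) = 1090905 / 182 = 5993.98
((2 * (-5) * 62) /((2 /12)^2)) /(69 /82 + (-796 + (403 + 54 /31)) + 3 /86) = 101654580 /1777961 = 57.17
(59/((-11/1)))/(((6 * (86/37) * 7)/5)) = -10915/39732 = -0.27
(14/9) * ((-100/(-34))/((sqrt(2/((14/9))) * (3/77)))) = 53900 * sqrt(7)/1377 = 103.56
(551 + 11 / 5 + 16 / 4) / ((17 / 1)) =2786 / 85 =32.78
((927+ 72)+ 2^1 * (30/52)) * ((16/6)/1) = 34672/13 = 2667.08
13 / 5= 2.60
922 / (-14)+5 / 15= -1376 / 21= -65.52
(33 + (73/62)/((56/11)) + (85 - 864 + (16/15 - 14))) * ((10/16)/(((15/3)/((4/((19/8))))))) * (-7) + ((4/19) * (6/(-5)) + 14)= 7999807/7068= 1131.83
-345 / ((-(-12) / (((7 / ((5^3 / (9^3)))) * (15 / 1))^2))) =-5390406063 / 500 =-10780812.13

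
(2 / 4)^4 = 1 / 16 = 0.06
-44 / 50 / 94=-11 / 1175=-0.01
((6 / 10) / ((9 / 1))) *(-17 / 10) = -17 / 150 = -0.11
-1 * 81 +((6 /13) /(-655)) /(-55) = -37934319 /468325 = -81.00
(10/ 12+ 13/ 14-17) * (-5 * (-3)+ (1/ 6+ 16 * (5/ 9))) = -69280/ 189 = -366.56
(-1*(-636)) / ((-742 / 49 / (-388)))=16296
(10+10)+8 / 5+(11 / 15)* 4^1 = 368 / 15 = 24.53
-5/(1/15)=-75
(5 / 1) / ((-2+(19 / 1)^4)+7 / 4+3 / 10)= 100 / 2606421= 0.00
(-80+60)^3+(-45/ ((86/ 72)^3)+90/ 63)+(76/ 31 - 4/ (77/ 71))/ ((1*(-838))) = -638139441635698/ 79519164571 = -8024.98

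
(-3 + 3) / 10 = 0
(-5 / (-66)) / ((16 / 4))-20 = -5275 / 264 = -19.98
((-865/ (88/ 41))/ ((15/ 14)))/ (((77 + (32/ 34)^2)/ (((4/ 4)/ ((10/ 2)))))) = -349979/ 362340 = -0.97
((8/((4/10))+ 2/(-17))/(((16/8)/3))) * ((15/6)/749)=2535/25466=0.10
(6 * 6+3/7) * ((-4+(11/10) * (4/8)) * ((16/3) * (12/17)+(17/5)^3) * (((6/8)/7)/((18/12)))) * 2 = -18944847/24500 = -773.26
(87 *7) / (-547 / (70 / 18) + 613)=21315 / 16532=1.29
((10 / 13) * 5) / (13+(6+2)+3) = 25 / 156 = 0.16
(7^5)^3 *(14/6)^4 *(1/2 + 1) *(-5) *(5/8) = -284972379634328575/432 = -659658286190575.41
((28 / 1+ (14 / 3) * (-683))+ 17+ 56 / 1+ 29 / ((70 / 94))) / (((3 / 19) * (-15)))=6079544 / 4725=1286.68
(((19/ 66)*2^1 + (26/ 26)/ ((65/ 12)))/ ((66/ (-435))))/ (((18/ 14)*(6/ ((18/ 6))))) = -331093/ 169884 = -1.95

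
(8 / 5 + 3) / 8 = 23 / 40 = 0.58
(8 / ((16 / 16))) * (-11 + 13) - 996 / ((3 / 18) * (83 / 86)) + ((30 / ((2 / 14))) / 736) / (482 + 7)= -370461149 / 59984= -6176.00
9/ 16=0.56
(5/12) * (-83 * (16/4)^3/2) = -3320/3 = -1106.67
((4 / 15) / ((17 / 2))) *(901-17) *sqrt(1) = 27.73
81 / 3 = 27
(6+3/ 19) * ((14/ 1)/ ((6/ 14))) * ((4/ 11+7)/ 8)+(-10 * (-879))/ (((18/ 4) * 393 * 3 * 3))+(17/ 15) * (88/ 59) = 490402517267/ 2616884820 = 187.40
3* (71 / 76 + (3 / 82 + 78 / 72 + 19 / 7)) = 156013 / 10906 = 14.31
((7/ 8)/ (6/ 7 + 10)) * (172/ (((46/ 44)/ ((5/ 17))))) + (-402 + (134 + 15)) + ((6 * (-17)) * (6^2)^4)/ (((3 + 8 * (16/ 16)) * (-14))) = 2544914947605/ 2288132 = 1112223.83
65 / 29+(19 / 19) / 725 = 2.24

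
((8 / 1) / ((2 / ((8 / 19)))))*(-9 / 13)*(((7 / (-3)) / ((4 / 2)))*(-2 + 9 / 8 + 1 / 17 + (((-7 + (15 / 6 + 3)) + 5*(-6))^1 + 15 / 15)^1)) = -178878 / 4199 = -42.60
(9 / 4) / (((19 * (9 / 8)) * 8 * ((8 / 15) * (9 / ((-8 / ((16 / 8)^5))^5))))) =-5 / 1867776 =-0.00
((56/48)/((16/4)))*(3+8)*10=385/12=32.08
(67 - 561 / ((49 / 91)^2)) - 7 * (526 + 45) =-287379 / 49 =-5864.88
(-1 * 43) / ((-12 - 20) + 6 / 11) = 473 / 346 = 1.37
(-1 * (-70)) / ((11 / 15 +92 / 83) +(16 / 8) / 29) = 2527350 / 68987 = 36.64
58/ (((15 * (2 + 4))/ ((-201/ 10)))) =-1943/ 150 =-12.95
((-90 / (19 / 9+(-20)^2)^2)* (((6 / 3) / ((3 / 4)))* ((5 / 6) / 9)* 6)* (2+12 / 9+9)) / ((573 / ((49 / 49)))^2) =-14800 / 477797530441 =-0.00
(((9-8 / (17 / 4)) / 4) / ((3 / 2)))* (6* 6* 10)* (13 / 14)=47190 / 119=396.55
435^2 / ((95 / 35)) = 1324575 / 19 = 69714.47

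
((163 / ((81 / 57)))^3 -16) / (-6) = -29704278745 / 118098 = -251522.28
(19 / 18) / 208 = 19 / 3744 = 0.01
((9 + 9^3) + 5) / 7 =743 / 7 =106.14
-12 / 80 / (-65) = 3 / 1300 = 0.00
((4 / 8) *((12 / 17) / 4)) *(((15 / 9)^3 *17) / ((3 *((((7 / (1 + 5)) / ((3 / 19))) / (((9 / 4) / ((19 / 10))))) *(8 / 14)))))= 1875 / 2888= 0.65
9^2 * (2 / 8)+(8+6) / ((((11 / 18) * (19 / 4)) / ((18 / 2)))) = 63.66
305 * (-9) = -2745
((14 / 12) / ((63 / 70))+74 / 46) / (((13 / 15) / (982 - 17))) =8704300 / 2691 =3234.60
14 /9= 1.56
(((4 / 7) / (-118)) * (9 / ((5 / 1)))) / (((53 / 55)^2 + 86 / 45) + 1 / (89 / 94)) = -8722890 / 3898649377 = -0.00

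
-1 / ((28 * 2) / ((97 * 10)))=-485 / 28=-17.32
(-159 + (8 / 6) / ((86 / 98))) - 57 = -214.48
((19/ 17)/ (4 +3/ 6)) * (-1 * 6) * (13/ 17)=-988/ 867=-1.14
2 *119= 238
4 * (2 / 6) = 4 / 3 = 1.33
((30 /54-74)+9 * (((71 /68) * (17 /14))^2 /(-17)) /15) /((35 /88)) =-1939654937 /10495800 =-184.80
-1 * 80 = -80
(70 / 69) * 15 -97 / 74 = 23669 / 1702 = 13.91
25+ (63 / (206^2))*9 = 1061467 / 42436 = 25.01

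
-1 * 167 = -167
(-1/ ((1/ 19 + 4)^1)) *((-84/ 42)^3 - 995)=19057/ 77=247.49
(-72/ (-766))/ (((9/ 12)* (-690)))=-8/ 44045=-0.00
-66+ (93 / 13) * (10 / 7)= -5076 / 91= -55.78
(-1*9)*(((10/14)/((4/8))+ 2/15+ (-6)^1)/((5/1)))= 1398/175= 7.99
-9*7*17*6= -6426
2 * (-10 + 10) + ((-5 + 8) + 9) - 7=5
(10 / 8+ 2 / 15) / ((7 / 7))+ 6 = 443 / 60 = 7.38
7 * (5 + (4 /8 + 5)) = 73.50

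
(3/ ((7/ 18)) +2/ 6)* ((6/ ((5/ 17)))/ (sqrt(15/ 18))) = 5746* sqrt(30)/ 175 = 179.84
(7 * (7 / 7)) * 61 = 427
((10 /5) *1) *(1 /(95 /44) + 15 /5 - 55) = -9792 /95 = -103.07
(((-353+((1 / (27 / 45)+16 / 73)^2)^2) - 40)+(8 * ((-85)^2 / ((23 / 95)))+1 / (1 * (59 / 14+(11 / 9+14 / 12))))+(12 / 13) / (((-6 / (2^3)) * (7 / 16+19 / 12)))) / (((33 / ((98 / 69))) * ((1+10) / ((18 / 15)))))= 2266747119569394970907 / 2025448239244252680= 1119.13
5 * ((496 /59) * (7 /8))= 2170 /59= 36.78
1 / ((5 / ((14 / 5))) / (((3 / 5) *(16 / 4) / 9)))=56 / 375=0.15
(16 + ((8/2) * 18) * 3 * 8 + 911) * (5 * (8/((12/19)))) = 168150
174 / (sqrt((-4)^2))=87 / 2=43.50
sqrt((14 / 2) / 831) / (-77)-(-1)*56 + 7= 63-sqrt(5817) / 63987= 63.00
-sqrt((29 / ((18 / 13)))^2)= -377 / 18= -20.94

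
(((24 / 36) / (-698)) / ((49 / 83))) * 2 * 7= -166 / 7329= -0.02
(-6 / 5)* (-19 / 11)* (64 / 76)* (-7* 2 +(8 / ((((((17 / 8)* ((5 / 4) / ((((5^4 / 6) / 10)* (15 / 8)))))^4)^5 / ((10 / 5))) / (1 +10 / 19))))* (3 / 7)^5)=9388489985440172024137127583081625548706312333248 / 71381376427844410196283874867315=131525762814765711.54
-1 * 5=-5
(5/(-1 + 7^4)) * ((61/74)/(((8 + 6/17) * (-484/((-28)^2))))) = -50813/152576160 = -0.00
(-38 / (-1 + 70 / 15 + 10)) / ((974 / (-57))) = 0.16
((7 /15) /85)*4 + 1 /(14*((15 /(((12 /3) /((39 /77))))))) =2962 /49725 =0.06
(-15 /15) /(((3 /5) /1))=-5 /3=-1.67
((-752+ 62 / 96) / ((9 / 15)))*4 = -180325 / 36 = -5009.03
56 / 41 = 1.37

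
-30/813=-0.04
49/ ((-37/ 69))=-3381/ 37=-91.38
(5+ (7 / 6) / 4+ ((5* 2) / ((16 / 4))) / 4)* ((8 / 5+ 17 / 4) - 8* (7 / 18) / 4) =64823 / 2160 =30.01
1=1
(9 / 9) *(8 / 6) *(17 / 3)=7.56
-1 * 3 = -3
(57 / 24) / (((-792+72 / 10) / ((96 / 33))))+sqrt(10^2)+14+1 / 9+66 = 324098 / 3597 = 90.10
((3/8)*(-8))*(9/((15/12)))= -21.60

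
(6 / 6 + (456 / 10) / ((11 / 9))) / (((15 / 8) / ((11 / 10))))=8428 / 375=22.47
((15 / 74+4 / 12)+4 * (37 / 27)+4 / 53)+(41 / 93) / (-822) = 1369984957 / 224865909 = 6.09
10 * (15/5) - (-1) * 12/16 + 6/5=639/20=31.95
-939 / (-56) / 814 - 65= -2962021 / 45584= -64.98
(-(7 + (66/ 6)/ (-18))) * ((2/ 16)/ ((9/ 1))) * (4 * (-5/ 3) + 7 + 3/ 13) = -1265/ 25272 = -0.05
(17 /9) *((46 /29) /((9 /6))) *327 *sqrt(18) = 170476 *sqrt(2) /87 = 2771.14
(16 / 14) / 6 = 4 / 21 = 0.19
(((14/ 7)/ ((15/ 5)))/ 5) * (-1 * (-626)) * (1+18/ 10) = 17528/ 75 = 233.71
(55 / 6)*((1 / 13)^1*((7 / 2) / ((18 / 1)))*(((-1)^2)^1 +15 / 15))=385 / 1404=0.27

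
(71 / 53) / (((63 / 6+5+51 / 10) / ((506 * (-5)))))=-898150 / 5459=-164.53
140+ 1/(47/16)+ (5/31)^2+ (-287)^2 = 3726700554/45167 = 82509.37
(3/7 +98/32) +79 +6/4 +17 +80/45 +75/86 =4492213/43344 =103.64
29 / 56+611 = 34245 / 56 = 611.52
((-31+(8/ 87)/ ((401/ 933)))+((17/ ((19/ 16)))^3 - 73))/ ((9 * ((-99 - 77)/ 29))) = -51.81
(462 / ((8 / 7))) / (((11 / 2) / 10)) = 735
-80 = -80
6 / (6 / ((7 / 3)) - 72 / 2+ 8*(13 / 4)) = -21 / 26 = -0.81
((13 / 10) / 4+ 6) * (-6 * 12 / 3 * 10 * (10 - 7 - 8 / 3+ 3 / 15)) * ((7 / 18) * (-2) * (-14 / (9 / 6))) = -793408 / 135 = -5877.10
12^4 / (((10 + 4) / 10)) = 14811.43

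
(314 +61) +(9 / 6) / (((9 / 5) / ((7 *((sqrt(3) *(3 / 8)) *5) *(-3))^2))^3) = 13568468557936125 / 524288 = 25879799953.34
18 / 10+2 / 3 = 37 / 15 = 2.47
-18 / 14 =-9 / 7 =-1.29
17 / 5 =3.40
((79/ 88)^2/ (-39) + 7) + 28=10564319/ 302016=34.98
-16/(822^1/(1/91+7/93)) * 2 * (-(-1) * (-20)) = 233600/3478293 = 0.07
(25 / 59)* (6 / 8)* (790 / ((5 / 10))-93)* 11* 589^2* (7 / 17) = 742561831.61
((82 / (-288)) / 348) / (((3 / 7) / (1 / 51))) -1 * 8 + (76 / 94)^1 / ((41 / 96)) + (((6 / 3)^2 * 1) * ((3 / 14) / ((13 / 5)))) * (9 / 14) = -55480292754869 / 9411401772864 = -5.90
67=67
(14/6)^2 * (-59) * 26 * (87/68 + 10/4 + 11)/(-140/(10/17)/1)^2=-256945/117912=-2.18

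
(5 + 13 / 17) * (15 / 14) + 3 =156 / 17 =9.18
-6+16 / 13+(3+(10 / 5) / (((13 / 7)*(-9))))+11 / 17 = -1.24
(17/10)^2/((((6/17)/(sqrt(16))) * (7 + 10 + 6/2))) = 4913/3000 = 1.64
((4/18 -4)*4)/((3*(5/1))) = -136/135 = -1.01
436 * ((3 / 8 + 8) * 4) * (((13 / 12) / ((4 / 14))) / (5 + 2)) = 94939 / 12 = 7911.58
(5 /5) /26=1 /26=0.04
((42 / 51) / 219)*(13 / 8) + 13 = 193687 / 14892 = 13.01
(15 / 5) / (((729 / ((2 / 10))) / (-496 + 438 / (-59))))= -29702 / 71685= -0.41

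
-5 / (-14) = 5 / 14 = 0.36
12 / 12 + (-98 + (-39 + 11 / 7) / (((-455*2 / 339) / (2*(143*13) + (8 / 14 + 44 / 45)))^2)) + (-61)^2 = -1148095485968731198 / 15977154375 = -71858571.25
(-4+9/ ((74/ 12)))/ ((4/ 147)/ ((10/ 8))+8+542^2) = -34545/ 3994565066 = -0.00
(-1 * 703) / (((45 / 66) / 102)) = -525844 / 5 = -105168.80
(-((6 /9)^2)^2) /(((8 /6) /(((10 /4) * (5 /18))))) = -25 /243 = -0.10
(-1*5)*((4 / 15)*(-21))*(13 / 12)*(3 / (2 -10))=-91 / 8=-11.38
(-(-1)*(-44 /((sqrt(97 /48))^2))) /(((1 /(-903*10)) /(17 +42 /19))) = 3777019.21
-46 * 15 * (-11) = 7590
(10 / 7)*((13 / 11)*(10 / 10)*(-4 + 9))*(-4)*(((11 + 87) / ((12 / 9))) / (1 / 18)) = -491400 / 11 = -44672.73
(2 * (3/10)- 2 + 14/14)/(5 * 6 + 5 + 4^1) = -2/195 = -0.01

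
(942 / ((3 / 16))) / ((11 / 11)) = 5024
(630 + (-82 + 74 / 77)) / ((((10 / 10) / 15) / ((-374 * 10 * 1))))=-30796714.29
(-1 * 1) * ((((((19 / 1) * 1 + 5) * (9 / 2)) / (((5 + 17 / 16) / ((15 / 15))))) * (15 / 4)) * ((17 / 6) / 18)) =-1020 / 97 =-10.52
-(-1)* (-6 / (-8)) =3 / 4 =0.75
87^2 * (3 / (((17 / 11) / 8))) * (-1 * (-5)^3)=249777000 / 17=14692764.71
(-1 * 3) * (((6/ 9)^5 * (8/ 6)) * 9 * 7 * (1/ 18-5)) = 39872/ 243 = 164.08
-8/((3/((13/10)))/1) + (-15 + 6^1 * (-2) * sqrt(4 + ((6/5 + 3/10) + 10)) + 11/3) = -6 * sqrt(62)- 74/5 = -62.04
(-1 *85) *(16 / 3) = -1360 / 3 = -453.33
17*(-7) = -119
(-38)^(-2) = 1 / 1444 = 0.00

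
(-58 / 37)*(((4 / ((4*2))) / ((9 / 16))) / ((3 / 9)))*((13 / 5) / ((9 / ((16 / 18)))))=-48256 / 44955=-1.07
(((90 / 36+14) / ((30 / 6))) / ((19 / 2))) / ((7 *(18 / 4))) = 22 / 1995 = 0.01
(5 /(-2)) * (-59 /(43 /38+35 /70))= 5605 /62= 90.40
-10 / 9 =-1.11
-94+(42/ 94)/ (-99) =-94.00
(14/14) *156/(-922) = -78/461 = -0.17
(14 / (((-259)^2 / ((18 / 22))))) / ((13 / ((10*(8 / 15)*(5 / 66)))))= 80 / 15074059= 0.00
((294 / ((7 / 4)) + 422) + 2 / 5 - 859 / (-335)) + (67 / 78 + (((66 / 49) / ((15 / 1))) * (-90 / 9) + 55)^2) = 220891794329 / 62738130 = 3520.85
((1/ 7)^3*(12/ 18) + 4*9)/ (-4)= -18523/ 2058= -9.00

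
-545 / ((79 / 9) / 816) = -4002480 / 79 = -50664.30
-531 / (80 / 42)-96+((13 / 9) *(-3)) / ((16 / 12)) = -15121 / 40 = -378.02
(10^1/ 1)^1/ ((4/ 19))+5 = 105/ 2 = 52.50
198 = 198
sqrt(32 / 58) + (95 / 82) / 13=95 / 1066 + 4 * sqrt(29) / 29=0.83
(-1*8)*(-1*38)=304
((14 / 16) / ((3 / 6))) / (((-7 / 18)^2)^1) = 11.57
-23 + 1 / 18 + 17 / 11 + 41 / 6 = -1442 / 99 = -14.57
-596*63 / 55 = -37548 / 55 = -682.69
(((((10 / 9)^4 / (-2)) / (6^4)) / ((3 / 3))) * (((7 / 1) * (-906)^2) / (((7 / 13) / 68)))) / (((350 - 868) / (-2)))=-25195105000 / 15293691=-1647.42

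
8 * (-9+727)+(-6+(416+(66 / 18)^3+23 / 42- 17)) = 2338627 / 378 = 6186.84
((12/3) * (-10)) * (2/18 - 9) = 3200/9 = 355.56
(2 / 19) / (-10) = -1 / 95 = -0.01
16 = 16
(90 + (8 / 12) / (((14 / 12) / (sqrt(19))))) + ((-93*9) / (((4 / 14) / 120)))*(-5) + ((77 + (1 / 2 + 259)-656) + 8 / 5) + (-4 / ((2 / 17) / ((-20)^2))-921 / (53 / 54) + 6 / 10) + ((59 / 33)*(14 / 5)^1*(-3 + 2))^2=4*sqrt(19) / 7 + 5029919336251 / 2885850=1742961.87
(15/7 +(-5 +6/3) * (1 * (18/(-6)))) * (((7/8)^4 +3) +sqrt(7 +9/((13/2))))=6 * sqrt(1417)/7 +572871/14336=72.23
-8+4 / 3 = -20 / 3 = -6.67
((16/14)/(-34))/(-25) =4/2975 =0.00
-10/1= -10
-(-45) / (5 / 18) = 162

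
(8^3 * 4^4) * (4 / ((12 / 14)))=611669.33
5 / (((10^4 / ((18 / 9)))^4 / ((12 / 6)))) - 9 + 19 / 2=31250000000001 / 62500000000000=0.50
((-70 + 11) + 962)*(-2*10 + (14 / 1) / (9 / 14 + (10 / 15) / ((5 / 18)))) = -987280 / 71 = -13905.35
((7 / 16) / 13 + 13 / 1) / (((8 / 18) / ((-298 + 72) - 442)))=-4074633 / 208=-19589.58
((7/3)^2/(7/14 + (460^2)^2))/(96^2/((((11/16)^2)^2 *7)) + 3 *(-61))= 913066/42877925065749947445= 0.00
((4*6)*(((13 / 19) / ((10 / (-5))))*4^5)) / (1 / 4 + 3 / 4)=-159744 / 19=-8407.58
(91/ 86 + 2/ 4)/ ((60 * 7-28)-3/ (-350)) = 23450/ 5899729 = 0.00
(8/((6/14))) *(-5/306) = -140/459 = -0.31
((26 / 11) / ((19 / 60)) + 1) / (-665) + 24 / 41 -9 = -48022354 / 5698385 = -8.43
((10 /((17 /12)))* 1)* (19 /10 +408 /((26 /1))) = 27444 /221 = 124.18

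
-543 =-543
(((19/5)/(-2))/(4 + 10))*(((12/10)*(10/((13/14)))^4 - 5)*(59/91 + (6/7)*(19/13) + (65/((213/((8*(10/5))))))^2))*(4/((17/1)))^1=-186110657214007217/14032045033461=-13263.26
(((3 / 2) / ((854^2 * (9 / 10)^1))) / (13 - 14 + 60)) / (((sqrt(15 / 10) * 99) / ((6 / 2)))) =5 * sqrt(6) / 12779804268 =0.00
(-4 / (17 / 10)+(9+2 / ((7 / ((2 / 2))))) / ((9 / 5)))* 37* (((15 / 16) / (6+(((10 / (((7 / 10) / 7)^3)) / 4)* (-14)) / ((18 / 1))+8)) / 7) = -1667775 / 231560672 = -0.01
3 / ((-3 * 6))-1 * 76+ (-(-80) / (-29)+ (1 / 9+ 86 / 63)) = -94333 / 1218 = -77.45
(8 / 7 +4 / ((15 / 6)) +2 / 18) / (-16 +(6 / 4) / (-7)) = -1798 / 10215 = -0.18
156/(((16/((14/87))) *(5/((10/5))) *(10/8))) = 0.50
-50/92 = -25/46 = -0.54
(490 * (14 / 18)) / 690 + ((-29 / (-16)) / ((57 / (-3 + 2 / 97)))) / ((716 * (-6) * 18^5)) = 9122707002736891 / 16516621132886016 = 0.55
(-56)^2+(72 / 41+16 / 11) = 1415784 / 451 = 3139.21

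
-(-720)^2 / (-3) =172800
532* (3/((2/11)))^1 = 8778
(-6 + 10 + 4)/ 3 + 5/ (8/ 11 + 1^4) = 5.56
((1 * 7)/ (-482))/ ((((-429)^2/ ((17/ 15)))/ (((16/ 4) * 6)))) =-0.00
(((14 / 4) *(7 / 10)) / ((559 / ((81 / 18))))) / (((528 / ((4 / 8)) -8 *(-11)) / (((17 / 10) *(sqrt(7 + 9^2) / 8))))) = 0.00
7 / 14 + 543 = 1087 / 2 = 543.50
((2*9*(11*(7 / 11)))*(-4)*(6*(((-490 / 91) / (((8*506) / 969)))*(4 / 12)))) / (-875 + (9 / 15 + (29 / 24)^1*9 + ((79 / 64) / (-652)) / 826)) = -81827160038400 / 54384344957371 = -1.50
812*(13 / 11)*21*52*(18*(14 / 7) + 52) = 92217216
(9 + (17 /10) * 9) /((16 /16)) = 243 /10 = 24.30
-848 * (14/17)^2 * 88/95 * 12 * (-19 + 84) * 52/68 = -317762.16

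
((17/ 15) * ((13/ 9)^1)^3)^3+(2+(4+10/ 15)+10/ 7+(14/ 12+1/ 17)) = 15300346263434537/ 311195507789250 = 49.17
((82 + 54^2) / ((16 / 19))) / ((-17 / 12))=-85443 / 34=-2513.03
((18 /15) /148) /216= 1 /26640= 0.00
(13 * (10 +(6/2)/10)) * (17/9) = 22763/90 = 252.92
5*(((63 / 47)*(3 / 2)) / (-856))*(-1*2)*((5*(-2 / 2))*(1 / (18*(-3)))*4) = 175 / 20116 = 0.01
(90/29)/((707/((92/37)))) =8280/758611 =0.01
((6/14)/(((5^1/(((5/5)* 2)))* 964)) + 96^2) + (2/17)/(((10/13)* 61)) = 161226502013/17494190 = 9216.00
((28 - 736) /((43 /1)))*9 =-6372 /43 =-148.19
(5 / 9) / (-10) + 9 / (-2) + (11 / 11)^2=-32 / 9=-3.56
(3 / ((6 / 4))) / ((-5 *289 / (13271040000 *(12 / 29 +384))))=-59178221568000 / 8381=-7060997681.42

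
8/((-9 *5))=-8/45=-0.18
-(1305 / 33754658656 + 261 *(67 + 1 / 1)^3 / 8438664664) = -328268313 / 33754658656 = -0.01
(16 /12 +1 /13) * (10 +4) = 770 /39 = 19.74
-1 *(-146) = 146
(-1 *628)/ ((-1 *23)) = 628/ 23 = 27.30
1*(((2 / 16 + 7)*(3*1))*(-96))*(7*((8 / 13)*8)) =-919296 / 13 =-70715.08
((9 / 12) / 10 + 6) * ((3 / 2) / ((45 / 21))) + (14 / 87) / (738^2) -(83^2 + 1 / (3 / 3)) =-32627445232693 / 4738402800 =-6885.75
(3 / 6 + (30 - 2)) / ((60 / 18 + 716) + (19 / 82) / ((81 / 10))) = 189297 / 4778002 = 0.04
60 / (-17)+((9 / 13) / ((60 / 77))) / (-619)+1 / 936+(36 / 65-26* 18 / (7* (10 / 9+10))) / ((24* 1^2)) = -3238267793 / 861833700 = -3.76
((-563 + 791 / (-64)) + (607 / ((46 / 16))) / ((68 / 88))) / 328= -7560545 / 8207872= -0.92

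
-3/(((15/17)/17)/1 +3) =-289/294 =-0.98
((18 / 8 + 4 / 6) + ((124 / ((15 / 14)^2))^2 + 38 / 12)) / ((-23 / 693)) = -182025654503 / 517500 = -351740.40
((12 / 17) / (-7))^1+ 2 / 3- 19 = -6581 / 357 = -18.43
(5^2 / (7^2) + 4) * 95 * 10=209950 / 49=4284.69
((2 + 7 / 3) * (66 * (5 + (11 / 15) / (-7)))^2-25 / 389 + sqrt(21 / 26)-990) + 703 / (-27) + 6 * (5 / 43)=sqrt(546) / 26 + 249689057714626 / 553245525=451317.80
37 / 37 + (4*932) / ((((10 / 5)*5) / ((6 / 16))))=704 / 5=140.80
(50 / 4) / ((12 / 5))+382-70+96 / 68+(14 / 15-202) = 239809 / 2040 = 117.55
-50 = -50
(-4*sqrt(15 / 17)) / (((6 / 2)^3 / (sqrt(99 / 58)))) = -2*sqrt(162690) / 4437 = -0.18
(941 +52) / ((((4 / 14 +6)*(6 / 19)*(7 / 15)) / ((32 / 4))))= 8575.91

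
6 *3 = 18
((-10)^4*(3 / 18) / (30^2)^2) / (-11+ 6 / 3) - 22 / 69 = -0.32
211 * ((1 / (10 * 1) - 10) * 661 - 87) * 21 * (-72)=10577346444 / 5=2115469288.80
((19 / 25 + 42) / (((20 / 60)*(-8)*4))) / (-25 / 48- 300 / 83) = 798543 / 823750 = 0.97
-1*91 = -91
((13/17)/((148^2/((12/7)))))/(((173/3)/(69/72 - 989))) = -924807/901875296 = -0.00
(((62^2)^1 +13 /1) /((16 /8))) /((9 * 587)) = 3857 /10566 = 0.37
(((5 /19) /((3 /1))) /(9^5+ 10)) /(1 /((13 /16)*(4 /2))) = 5 /2071608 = 0.00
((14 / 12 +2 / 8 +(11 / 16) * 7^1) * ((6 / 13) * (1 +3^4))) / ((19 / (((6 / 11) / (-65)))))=-2829 / 27170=-0.10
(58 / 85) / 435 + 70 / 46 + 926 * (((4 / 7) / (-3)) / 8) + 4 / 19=-26409444 / 1300075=-20.31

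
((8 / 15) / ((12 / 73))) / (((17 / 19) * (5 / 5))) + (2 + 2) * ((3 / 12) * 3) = 5069 / 765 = 6.63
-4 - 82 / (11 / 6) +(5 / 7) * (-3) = -3917 / 77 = -50.87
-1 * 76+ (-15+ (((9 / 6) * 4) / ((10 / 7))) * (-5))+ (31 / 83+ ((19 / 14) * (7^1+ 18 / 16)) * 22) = 608715 / 4648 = 130.96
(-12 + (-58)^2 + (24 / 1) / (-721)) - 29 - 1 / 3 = 7186856 / 2163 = 3322.63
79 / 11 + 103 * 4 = 4611 / 11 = 419.18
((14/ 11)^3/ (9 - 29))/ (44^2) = -343/ 6442040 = -0.00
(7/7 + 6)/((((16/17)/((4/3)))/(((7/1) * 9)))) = 2499/4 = 624.75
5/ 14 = 0.36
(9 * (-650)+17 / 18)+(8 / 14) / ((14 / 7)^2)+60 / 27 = -245561 / 42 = -5846.69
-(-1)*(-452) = -452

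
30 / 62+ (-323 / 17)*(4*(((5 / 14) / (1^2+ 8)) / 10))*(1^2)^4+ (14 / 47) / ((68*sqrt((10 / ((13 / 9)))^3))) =91*sqrt(130) / 4314600+ 356 / 1953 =0.18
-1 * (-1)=1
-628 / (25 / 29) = -18212 / 25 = -728.48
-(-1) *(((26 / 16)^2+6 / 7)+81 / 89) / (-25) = -175751 / 996800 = -0.18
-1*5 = -5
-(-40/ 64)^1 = 5/ 8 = 0.62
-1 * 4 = -4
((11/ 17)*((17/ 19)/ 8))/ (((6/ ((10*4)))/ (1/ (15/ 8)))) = 44/ 171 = 0.26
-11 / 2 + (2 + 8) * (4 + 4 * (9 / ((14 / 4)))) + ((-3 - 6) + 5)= 1867 / 14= 133.36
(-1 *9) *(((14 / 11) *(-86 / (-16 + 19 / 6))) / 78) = -1548 / 1573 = -0.98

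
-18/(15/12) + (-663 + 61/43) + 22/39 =-5663374/8385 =-675.42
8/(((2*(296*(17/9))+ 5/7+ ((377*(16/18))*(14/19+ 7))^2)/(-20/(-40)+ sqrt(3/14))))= 0.00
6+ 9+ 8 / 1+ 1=24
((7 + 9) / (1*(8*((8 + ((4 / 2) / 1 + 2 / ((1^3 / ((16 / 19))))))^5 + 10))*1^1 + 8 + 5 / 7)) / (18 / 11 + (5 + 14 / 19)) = 57960525392 / 46534778666978211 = 0.00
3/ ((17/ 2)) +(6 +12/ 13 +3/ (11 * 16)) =7.29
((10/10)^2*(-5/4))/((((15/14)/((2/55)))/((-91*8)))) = 5096/165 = 30.88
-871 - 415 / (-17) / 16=-236497 / 272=-869.47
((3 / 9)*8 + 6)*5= 130 / 3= 43.33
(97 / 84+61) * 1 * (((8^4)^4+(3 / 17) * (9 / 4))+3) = 99931498031631984419 / 5712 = 17495010159599437.05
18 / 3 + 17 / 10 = 77 / 10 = 7.70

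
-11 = -11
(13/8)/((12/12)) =1.62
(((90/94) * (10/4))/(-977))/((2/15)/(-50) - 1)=84375/34531088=0.00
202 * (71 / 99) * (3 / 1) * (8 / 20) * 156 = 1491568 / 55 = 27119.42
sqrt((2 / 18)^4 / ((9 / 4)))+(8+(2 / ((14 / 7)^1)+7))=3890 / 243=16.01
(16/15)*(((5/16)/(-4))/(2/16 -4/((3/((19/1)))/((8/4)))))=2/1213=0.00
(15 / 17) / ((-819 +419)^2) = 3 / 544000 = 0.00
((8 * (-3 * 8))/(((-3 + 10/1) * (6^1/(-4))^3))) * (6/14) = 512/147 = 3.48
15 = 15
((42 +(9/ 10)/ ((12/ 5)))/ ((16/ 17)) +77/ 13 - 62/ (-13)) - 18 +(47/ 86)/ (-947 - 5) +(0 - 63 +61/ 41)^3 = -136563174980203109/ 586840811648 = -232709.06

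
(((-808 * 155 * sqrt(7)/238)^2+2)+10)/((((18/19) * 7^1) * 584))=18626121211/37215108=500.50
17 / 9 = 1.89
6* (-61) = -366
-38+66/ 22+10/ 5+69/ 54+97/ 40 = -10547/ 360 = -29.30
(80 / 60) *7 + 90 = 298 / 3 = 99.33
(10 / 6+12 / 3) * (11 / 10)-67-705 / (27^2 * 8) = -591827 / 9720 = -60.89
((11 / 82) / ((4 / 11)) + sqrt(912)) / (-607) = -4 * sqrt(57) / 607-121 / 199096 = -0.05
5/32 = 0.16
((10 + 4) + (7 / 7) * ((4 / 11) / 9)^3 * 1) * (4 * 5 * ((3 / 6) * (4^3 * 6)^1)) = 53760.25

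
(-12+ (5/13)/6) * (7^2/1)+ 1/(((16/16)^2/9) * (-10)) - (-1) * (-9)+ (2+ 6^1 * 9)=-105058/195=-538.76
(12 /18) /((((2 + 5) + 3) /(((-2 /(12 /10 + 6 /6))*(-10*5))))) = 100 /33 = 3.03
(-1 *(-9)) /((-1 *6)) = -3 /2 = -1.50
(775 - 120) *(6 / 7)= 3930 / 7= 561.43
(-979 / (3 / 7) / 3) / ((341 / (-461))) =287203 / 279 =1029.40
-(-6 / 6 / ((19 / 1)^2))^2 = -1 / 130321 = -0.00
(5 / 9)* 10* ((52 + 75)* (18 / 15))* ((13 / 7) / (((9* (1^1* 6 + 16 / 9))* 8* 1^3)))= 1651 / 588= 2.81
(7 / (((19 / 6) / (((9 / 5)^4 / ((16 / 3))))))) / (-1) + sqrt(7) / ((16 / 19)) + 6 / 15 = -375343 / 95000 + 19 * sqrt(7) / 16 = -0.81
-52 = -52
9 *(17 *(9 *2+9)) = 4131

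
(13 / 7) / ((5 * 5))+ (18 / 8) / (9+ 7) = 2407 / 11200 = 0.21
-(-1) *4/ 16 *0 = 0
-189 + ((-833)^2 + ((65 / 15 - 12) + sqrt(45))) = 3 * sqrt(5) + 2081077 / 3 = 693699.04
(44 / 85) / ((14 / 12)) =264 / 595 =0.44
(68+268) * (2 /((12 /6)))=336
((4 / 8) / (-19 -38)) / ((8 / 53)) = -53 / 912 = -0.06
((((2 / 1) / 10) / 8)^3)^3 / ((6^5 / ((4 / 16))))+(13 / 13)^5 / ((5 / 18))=29353417113600000001 / 8153726976000000000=3.60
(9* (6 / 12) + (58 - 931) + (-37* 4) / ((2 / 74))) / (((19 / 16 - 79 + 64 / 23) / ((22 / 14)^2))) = 282507896 / 1352939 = 208.81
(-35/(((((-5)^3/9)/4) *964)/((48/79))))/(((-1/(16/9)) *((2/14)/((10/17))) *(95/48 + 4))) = -516096/66350915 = -0.01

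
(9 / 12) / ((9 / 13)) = 13 / 12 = 1.08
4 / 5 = 0.80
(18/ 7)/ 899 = 0.00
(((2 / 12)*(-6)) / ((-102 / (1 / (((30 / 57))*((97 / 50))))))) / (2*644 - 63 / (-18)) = 95 / 12778101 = 0.00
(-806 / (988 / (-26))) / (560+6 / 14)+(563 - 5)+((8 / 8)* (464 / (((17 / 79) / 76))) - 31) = 208317173612 / 1267129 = 164400.92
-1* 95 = -95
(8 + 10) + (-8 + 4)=14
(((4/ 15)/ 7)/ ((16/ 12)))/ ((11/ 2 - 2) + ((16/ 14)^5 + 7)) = 0.00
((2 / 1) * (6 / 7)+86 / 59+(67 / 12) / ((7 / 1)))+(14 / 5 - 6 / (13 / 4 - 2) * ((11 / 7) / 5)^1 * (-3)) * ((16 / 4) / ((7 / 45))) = 33364171 / 173460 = 192.35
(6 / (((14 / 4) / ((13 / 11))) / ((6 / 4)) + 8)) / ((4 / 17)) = 1989 / 778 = 2.56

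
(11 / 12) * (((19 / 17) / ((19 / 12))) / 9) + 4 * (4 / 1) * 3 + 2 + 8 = 8885 / 153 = 58.07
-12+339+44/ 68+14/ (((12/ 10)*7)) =16795/ 51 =329.31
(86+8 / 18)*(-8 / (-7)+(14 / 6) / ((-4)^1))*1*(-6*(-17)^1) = 310811 / 63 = 4933.51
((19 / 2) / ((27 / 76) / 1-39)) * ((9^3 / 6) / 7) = -29241 / 6853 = -4.27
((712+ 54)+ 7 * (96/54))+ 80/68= 119282/153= 779.62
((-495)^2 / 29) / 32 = 245025 / 928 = 264.04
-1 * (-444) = 444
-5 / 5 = -1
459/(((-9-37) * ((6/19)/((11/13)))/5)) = -159885/1196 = -133.68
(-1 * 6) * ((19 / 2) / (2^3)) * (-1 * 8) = 57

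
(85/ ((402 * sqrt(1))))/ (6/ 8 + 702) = 0.00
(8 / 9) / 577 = 8 / 5193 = 0.00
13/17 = 0.76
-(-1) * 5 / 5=1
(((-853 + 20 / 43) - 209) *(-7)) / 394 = 18.86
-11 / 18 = -0.61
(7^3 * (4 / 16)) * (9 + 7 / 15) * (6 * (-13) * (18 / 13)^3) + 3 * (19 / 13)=-142022991 / 845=-168074.55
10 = 10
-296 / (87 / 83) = -282.39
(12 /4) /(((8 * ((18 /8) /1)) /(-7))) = -1.17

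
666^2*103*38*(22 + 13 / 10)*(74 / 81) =184774444744 / 5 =36954888948.80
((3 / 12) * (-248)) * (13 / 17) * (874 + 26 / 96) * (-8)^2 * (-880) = 2334504721.57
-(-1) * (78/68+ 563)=19181/34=564.15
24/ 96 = 1/ 4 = 0.25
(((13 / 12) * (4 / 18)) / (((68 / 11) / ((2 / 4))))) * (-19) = -2717 / 7344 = -0.37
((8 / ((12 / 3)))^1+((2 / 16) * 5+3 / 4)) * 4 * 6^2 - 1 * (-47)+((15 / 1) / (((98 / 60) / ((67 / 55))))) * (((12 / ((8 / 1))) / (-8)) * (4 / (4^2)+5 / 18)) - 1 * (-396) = 16004297 / 17248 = 927.89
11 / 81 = 0.14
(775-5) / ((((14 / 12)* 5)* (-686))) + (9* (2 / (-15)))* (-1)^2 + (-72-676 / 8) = -157.89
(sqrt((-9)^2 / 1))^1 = 9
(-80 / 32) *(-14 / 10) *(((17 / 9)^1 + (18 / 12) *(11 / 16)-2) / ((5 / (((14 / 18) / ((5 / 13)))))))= 33761 / 25920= 1.30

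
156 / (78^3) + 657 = 1998595 / 3042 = 657.00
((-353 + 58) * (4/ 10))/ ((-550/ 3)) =177/ 275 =0.64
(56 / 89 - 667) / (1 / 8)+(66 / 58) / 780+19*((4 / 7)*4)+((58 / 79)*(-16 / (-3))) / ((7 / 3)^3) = -96141436217157 / 18183712820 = -5287.23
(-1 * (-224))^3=11239424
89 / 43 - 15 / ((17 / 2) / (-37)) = 49243 / 731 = 67.36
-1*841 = -841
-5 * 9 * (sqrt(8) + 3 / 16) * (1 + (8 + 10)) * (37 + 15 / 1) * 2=-177840 * sqrt(2)-33345 / 2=-268176.24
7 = 7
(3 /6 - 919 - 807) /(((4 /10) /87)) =-1501185 /4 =-375296.25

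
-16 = -16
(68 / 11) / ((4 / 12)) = 204 / 11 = 18.55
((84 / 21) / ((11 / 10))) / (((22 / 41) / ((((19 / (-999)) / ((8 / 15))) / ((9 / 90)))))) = -97375 / 40293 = -2.42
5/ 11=0.45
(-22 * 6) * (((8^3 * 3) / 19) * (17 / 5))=-3446784 / 95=-36281.94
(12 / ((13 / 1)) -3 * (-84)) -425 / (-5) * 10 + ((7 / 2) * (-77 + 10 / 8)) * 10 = -1548.33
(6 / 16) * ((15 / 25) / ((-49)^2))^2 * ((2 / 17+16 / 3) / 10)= 0.00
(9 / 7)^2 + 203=10028 / 49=204.65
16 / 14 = 8 / 7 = 1.14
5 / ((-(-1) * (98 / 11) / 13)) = 715 / 98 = 7.30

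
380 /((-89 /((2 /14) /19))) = -20 /623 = -0.03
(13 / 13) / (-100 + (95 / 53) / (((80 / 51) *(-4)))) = -3392 / 340169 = -0.01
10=10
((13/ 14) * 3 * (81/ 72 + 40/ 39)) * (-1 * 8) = -671/ 14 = -47.93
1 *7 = 7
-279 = -279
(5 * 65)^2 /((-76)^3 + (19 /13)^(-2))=-38130625 /158470167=-0.24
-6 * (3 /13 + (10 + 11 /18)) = -2537 /39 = -65.05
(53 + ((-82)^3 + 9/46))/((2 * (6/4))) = -25360481/138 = -183771.60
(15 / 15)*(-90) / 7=-90 / 7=-12.86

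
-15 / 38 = -0.39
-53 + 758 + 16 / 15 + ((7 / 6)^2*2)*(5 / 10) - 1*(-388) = 1095.43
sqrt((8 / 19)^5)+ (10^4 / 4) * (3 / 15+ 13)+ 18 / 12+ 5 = 128 * sqrt(38) / 6859+ 66013 / 2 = 33006.62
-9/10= -0.90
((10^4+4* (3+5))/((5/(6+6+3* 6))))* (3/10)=90288/5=18057.60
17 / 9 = 1.89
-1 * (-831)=831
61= 61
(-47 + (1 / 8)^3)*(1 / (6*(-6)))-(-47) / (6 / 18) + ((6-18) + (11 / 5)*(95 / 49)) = 40513349 / 301056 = 134.57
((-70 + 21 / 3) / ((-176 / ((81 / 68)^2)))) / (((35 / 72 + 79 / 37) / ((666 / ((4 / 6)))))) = 137505575781 / 710366624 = 193.57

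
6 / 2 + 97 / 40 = 217 / 40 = 5.42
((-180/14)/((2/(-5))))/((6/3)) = 16.07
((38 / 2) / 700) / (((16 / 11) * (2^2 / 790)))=16511 / 4480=3.69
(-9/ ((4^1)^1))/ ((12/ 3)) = -9/ 16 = -0.56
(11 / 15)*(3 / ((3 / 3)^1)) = 11 / 5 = 2.20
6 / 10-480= -2397 / 5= -479.40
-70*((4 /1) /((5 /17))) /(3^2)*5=-4760 /9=-528.89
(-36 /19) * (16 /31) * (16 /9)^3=-5.49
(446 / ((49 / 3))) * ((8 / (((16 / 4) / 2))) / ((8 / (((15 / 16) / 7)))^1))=10035 / 5488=1.83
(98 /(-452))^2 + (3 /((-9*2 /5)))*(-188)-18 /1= 21254819 /153228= 138.71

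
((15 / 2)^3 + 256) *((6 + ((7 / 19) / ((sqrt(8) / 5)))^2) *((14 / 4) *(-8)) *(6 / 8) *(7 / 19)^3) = -724714855557 / 158470336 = -4573.19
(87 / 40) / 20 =87 / 800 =0.11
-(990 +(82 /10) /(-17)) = -84109 /85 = -989.52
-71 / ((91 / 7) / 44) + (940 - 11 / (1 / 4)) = 8524 / 13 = 655.69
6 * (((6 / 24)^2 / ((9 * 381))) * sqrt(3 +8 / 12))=sqrt(33) / 27432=0.00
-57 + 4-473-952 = -1478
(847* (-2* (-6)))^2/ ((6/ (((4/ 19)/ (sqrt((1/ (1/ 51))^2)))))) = 71074.58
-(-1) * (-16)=-16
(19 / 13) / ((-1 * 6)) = -19 / 78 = -0.24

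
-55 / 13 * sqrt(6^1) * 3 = -165 * sqrt(6) / 13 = -31.09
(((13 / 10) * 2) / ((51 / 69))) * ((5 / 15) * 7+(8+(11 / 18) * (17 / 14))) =834509 / 21420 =38.96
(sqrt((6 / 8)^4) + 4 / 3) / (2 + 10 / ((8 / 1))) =7 / 12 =0.58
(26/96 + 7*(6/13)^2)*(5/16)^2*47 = 8.09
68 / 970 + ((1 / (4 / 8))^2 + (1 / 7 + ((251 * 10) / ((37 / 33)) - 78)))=271939091 / 125615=2164.86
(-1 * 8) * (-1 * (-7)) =-56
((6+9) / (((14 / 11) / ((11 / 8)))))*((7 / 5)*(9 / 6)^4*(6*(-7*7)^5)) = -24916859239041 / 128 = -194662962805.01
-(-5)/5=1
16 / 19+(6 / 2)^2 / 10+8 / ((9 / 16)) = 27299 / 1710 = 15.96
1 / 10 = 0.10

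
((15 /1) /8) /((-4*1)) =-15 /32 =-0.47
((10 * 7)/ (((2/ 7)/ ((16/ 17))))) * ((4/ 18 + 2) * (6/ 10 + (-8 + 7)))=-31360/ 153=-204.97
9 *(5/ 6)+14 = 43/ 2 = 21.50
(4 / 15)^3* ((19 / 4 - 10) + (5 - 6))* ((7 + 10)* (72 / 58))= -1088 / 435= -2.50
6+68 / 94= 316 / 47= 6.72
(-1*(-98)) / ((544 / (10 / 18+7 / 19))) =3871 / 23256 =0.17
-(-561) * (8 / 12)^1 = 374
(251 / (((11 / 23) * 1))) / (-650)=-5773 / 7150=-0.81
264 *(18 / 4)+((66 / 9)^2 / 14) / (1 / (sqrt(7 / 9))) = 242 *sqrt(7) / 189+1188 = 1191.39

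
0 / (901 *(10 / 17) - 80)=0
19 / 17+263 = 4490 / 17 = 264.12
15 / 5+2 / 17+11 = 240 / 17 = 14.12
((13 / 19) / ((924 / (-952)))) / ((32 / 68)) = -3757 / 2508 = -1.50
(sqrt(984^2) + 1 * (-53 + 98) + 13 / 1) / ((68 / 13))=6773 / 34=199.21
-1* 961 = -961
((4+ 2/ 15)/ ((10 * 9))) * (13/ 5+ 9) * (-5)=-1798/ 675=-2.66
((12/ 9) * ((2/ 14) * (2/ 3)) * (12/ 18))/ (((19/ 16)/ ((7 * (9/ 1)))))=256/ 57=4.49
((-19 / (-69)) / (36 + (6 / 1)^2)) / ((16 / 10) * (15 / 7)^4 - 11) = 45619 / 271198152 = 0.00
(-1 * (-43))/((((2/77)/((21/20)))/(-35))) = -486717/8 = -60839.62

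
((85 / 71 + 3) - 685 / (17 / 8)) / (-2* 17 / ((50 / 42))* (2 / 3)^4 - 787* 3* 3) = 259209450 / 5775293431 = 0.04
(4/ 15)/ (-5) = -4/ 75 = -0.05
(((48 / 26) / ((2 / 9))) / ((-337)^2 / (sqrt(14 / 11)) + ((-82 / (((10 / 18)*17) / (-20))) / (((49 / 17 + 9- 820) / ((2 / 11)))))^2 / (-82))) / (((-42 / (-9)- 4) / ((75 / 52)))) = 5160188599612976160 / 156305332655748656812542939368839 + 4497600596017570530218191935*sqrt(154) / 312610665311497313625085878737678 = 0.00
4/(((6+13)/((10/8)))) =5/19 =0.26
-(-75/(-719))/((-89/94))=7050/63991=0.11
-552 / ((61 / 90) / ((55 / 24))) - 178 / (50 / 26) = -2987404 / 1525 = -1958.95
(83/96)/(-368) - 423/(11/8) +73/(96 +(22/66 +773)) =-19481471923/63343104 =-307.55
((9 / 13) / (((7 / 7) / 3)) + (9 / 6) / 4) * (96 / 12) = 255 / 13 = 19.62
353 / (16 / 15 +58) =5295 / 886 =5.98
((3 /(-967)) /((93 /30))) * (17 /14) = -255 /209839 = -0.00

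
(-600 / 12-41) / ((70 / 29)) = -377 / 10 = -37.70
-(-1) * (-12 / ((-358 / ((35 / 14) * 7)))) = 105 / 179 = 0.59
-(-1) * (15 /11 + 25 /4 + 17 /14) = 2719 /308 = 8.83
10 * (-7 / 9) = -70 / 9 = -7.78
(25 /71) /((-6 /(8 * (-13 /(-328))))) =-325 /17466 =-0.02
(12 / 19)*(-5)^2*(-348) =-104400 / 19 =-5494.74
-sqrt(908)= -2 * sqrt(227)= -30.13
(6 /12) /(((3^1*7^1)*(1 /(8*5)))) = 20 /21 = 0.95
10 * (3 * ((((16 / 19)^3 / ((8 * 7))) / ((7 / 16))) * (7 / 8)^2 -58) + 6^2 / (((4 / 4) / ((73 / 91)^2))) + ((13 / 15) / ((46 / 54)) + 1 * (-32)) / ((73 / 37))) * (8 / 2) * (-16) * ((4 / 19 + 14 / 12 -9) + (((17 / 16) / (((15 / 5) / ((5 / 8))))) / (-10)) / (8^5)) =-289339723545334559060381 / 356245239787487232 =-812192.53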